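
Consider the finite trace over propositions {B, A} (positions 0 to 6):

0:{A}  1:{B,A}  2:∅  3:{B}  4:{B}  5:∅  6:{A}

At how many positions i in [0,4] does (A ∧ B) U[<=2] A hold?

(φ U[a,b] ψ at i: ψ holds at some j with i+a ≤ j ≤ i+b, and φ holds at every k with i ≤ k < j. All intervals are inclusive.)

2

Evaluate at each i in [0,4]:
  i=0: ✓ (rhs at j=0)
  i=1: ✓ (rhs at j=1)
  i=2: ✗ (no rhs in [2,4])
  i=3: ✗ (no rhs in [3,5])
  i=4: ✗ (lhs fails at k=4 before rhs at j=6)
Positions where it holds: {0, 1} → 2.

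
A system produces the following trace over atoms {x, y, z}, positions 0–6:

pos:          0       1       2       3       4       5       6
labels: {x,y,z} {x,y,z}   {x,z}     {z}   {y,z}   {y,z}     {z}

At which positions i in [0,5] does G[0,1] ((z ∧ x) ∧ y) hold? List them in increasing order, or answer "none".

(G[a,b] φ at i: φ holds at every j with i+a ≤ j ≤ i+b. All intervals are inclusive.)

0

Evaluate at each i in [0,5]:
  i=0: ✓ (all of [0,1])
  i=1: ✗ (fails at j=2)
  i=2: ✗ (fails at j=2)
  i=3: ✗ (fails at j=3)
  i=4: ✗ (fails at j=4)
  i=5: ✗ (fails at j=5)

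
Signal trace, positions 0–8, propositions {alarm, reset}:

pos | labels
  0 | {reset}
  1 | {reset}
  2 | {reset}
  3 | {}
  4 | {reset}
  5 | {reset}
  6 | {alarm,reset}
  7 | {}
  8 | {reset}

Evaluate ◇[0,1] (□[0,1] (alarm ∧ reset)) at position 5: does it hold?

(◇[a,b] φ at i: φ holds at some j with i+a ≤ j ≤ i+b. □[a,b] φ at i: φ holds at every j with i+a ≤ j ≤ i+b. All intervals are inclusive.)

False

Check □[0,1] (alarm ∧ reset) at each j in [5,6]:
  j=5: fails at 5
  j=6: fails at 7
No position in the window satisfies it → formula fails.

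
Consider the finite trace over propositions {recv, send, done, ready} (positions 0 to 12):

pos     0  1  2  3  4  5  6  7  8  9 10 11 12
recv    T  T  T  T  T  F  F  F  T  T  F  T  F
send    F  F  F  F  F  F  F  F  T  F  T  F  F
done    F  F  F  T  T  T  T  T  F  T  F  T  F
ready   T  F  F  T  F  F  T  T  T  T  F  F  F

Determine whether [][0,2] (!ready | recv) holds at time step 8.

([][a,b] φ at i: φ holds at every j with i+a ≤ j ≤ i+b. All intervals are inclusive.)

Check (!ready | recv) at every j in [8,10]:
  j=8: true
  j=9: true
  j=10: true
All positions satisfy it → formula holds.

Yes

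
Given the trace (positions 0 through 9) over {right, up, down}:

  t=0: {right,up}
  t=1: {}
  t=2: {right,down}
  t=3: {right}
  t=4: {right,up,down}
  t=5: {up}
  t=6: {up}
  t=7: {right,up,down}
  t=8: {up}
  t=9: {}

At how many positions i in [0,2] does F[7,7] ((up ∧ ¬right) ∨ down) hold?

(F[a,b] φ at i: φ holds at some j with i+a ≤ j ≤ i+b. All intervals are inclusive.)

Evaluate at each i in [0,2]:
  i=0: ✓ (witness j=7)
  i=1: ✓ (witness j=8)
  i=2: ✗ (none in [9,9])
Positions where it holds: {0, 1} → 2.

2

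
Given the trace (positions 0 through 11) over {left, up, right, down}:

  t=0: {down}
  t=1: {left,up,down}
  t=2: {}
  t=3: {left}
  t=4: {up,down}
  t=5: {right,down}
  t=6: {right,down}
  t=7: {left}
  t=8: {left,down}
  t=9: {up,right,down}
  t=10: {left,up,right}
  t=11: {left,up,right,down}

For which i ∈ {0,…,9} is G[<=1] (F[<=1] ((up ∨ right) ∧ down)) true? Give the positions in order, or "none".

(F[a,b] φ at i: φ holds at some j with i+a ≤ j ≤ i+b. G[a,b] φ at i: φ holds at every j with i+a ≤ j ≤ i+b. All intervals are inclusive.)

Evaluate at each i in [0,9]:
  i=0: ✓ (all of [0,1])
  i=1: ✗ (fails at j=2)
  i=2: ✗ (fails at j=2)
  i=3: ✓ (all of [3,4])
  i=4: ✓ (all of [4,5])
  i=5: ✓ (all of [5,6])
  i=6: ✗ (fails at j=7)
  i=7: ✗ (fails at j=7)
  i=8: ✓ (all of [8,9])
  i=9: ✓ (all of [9,10])

0, 3, 4, 5, 8, 9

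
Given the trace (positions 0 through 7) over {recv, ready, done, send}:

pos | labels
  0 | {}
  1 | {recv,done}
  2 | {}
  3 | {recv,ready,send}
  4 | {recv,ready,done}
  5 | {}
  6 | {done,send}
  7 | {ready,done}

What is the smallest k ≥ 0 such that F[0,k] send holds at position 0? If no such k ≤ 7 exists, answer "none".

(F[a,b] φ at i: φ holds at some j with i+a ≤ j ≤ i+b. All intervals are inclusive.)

Scan j = 0,1,… for send:
  j=0: fails
  j=1: fails
  j=2: fails
  j=3: holds
First hit at j=3, so smallest k = 3-0 = 3.

3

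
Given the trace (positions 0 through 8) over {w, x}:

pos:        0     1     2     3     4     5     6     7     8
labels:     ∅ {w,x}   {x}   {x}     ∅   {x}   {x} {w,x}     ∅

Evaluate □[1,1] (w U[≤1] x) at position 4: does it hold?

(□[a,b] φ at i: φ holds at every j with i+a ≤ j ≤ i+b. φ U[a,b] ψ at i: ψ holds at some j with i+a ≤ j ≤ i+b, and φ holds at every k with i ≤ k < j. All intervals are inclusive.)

Check (w U[≤1] x) at every j in [5,5]:
  j=5: holds
All positions satisfy it → formula holds.

True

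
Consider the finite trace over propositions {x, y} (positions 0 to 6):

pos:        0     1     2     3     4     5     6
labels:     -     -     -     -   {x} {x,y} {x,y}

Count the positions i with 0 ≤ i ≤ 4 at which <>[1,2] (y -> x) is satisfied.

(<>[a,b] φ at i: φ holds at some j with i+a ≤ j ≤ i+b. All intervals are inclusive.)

Evaluate at each i in [0,4]:
  i=0: ✓ (witness j=1)
  i=1: ✓ (witness j=2)
  i=2: ✓ (witness j=3)
  i=3: ✓ (witness j=4)
  i=4: ✓ (witness j=5)
Positions where it holds: {0, 1, 2, 3, 4} → 5.

5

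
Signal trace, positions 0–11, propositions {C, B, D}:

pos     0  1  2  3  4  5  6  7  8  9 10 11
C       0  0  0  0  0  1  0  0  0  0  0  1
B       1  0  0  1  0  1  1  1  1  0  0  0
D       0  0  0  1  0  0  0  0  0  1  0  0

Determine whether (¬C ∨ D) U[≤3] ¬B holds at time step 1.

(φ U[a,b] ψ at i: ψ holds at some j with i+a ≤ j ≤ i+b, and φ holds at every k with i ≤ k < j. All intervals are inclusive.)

Holds

Need some j in [1,4] with ¬B, and (¬C ∨ D) at every k in [1,j-1].
  j=1: ¬B holds; no prefix to check → satisfied.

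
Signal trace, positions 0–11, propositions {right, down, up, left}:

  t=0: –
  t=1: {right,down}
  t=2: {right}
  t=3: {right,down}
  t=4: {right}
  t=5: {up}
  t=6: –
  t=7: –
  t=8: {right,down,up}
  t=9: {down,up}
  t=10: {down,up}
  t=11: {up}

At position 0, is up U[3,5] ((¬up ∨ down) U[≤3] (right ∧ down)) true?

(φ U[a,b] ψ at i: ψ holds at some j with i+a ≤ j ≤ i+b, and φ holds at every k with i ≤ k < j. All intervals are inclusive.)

Does not hold

Need some j in [3,5] with ((¬up ∨ down) U[≤3] (right ∧ down)), and up at every k in [0,j-1].
  j=3: ((¬up ∨ down) U[≤3] (right ∧ down)) holds, but up fails at k=0 → not this j.
  j=4: ((¬up ∨ down) U[≤3] (right ∧ down)) — fails.
  j=5: ((¬up ∨ down) U[≤3] (right ∧ down)) — fails.
No j in the window works → until fails.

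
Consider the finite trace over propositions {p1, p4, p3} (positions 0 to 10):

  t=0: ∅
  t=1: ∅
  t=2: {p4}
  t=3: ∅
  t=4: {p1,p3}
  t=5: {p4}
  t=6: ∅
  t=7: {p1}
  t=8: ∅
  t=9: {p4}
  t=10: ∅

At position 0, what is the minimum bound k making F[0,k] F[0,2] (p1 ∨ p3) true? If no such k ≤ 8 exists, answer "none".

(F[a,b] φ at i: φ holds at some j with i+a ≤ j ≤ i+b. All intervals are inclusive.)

2

Scan j = 0,1,… for F[0,2] (p1 ∨ p3):
  j=0: fails
  j=1: fails
  j=2: holds
First hit at j=2, so smallest k = 2-0 = 2.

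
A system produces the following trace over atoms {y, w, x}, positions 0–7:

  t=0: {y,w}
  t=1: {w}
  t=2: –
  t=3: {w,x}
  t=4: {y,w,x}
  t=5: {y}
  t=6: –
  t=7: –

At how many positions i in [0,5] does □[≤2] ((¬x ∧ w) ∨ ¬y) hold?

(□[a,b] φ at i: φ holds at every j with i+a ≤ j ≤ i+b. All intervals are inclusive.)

Evaluate at each i in [0,5]:
  i=0: ✓ (all of [0,2])
  i=1: ✓ (all of [1,3])
  i=2: ✗ (fails at j=4)
  i=3: ✗ (fails at j=4)
  i=4: ✗ (fails at j=4)
  i=5: ✗ (fails at j=5)
Positions where it holds: {0, 1} → 2.

2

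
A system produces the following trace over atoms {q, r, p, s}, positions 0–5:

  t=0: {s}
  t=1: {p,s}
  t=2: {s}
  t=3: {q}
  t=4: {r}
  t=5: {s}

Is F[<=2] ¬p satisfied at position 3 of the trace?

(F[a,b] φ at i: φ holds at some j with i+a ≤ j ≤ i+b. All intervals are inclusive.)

Yes

Check ¬p at each j in [3,5]:
  j=3: true
  j=4: true
  j=5: true
Found at j=3 → formula holds.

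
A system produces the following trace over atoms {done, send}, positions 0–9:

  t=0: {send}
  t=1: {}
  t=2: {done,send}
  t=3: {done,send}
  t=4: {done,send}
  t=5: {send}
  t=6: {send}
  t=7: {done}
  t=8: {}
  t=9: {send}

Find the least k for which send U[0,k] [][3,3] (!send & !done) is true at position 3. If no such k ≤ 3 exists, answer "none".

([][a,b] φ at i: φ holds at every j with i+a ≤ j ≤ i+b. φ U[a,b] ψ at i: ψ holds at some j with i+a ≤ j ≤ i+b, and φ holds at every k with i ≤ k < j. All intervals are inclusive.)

Need earliest j ≥ 3 with [][3,3] (!send & !done), and send at every k in [3,j-1].
  j=3: rhs fails.
  j=4: rhs fails.
  j=5: rhs holds; lhs holds on [3,4]. k = 2.

2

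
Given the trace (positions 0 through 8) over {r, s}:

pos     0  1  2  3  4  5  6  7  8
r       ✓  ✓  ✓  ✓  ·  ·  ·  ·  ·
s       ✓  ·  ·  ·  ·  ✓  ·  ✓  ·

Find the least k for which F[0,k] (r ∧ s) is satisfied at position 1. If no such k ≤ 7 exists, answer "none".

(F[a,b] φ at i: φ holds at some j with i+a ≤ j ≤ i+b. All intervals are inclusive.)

none

Scan j = 1,2,… for (r ∧ s):
  j=1: fails
  j=2: fails
  j=3: fails
  j=4: fails
  j=5: fails
  j=6: fails
  j=7: fails
  j=8: fails
No j in [1,8] satisfies it → none.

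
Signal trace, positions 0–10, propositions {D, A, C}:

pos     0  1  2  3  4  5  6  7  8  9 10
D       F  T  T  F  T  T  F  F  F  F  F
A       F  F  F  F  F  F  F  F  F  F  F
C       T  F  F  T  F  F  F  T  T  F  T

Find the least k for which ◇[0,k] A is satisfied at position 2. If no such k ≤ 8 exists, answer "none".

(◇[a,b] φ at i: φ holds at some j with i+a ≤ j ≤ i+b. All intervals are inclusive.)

none

Scan j = 2,3,… for A:
  j=2: fails
  j=3: fails
  j=4: fails
  j=5: fails
  j=6: fails
  j=7: fails
  j=8: fails
  j=9: fails
  j=10: fails
No j in [2,10] satisfies it → none.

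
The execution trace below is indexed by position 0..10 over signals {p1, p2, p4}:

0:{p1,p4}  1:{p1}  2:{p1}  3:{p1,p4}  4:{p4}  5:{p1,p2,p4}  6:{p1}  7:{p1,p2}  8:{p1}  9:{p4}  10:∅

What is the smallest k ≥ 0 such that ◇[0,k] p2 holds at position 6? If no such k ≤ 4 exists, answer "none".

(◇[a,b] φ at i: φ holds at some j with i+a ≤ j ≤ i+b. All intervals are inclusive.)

Scan j = 6,7,… for p2:
  j=6: fails
  j=7: holds
First hit at j=7, so smallest k = 7-6 = 1.

1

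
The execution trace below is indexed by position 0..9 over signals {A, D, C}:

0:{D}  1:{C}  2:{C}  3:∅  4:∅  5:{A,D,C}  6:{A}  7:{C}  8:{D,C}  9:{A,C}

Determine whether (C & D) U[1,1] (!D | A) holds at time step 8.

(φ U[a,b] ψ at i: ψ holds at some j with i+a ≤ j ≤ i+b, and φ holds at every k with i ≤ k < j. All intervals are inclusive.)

Need some j in [9,9] with (!D | A), and (C & D) at every k in [8,j-1].
  j=9: (!D | A) holds; (C & D) holds at every k in [8,8] → satisfied.

Yes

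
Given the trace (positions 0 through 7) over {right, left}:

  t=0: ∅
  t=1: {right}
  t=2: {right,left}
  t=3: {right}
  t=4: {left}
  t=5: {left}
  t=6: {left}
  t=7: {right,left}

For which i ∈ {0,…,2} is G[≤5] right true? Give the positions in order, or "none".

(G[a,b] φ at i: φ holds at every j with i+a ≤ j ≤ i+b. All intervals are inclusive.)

none

Evaluate at each i in [0,2]:
  i=0: ✗ (fails at j=0)
  i=1: ✗ (fails at j=4)
  i=2: ✗ (fails at j=4)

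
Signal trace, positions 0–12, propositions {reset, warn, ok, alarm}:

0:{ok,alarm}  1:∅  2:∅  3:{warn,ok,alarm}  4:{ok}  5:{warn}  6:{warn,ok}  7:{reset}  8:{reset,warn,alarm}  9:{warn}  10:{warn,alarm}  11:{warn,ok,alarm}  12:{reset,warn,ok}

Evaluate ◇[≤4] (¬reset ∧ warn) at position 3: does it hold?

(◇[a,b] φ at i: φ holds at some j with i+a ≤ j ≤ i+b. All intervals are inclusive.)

True

Check (¬reset ∧ warn) at each j in [3,7]:
  j=3: true
  j=4: false
  j=5: true
  j=6: true
  j=7: false
Found at j=3 → formula holds.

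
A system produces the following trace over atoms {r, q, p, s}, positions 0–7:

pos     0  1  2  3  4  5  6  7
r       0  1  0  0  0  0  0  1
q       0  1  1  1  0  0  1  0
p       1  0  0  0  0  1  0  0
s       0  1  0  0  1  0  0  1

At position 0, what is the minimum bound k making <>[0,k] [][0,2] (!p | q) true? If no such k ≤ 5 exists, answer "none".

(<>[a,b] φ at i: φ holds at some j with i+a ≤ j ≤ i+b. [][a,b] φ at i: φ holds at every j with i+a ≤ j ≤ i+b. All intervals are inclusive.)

1

Scan j = 0,1,… for [][0,2] (!p | q):
  j=0: fails
  j=1: holds
First hit at j=1, so smallest k = 1-0 = 1.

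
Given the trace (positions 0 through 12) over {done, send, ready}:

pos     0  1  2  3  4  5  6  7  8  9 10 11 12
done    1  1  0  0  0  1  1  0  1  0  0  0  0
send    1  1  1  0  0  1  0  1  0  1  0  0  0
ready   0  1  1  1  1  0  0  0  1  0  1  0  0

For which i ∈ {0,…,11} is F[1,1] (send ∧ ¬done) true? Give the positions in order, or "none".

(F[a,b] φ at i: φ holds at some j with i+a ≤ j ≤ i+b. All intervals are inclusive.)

1, 6, 8

Evaluate at each i in [0,11]:
  i=0: ✗ (none in [1,1])
  i=1: ✓ (witness j=2)
  i=2: ✗ (none in [3,3])
  i=3: ✗ (none in [4,4])
  i=4: ✗ (none in [5,5])
  i=5: ✗ (none in [6,6])
  i=6: ✓ (witness j=7)
  i=7: ✗ (none in [8,8])
  i=8: ✓ (witness j=9)
  i=9: ✗ (none in [10,10])
  i=10: ✗ (none in [11,11])
  i=11: ✗ (none in [12,12])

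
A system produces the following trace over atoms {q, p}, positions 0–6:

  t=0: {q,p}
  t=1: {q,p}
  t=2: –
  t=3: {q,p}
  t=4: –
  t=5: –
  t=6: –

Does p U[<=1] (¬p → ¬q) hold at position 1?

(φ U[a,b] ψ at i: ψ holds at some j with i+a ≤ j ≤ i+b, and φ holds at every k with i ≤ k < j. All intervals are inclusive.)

Holds

Need some j in [1,2] with (¬p → ¬q), and p at every k in [1,j-1].
  j=1: (¬p → ¬q) holds; no prefix to check → satisfied.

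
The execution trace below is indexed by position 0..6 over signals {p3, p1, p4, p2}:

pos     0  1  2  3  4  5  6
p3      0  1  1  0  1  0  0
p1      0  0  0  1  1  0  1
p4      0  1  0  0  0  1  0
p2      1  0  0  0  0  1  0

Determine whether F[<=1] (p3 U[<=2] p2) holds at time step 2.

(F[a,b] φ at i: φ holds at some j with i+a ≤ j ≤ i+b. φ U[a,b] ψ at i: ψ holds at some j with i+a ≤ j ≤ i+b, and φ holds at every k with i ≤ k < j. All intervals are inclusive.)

No

Check (p3 U[<=2] p2) at each j in [2,3]:
  j=2: fails
  j=3: fails
No position in the window satisfies it → formula fails.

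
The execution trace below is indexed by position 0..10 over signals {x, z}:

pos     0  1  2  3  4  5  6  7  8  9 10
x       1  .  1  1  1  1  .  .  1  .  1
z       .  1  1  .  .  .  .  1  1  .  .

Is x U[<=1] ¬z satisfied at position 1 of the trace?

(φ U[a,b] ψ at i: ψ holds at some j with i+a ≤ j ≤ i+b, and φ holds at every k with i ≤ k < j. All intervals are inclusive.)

Does not hold

Need some j in [1,2] with ¬z, and x at every k in [1,j-1].
  j=1: ¬z false.
  j=2: ¬z false.
No j in the window works → until fails.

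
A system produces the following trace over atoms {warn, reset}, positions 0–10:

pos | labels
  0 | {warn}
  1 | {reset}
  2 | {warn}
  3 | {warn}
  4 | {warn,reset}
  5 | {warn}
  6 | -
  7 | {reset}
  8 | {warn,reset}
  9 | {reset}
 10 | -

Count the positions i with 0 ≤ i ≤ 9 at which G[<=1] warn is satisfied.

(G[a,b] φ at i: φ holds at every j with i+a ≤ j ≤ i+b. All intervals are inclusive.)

Evaluate at each i in [0,9]:
  i=0: ✗ (fails at j=1)
  i=1: ✗ (fails at j=1)
  i=2: ✓ (all of [2,3])
  i=3: ✓ (all of [3,4])
  i=4: ✓ (all of [4,5])
  i=5: ✗ (fails at j=6)
  i=6: ✗ (fails at j=6)
  i=7: ✗ (fails at j=7)
  i=8: ✗ (fails at j=9)
  i=9: ✗ (fails at j=9)
Positions where it holds: {2, 3, 4} → 3.

3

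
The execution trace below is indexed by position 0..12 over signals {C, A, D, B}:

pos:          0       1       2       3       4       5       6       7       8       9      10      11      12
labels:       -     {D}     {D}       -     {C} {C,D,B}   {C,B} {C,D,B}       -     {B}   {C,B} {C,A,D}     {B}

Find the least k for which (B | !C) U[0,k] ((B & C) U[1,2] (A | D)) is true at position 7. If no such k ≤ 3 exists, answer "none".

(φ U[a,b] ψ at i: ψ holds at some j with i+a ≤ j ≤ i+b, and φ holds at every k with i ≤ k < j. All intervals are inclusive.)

Need earliest j ≥ 7 with ((B & C) U[1,2] (A | D)), and (B | !C) at every k in [7,j-1].
  j=7: rhs fails.
  j=8: rhs fails.
  j=9: rhs fails.
  j=10: rhs holds; lhs holds on [7,9]. k = 3.

3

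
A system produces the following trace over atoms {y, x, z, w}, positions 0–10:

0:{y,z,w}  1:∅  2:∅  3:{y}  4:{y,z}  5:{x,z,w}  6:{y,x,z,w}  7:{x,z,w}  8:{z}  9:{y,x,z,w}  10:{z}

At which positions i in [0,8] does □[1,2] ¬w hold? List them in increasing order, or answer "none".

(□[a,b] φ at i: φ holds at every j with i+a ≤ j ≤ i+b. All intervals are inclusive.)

Evaluate at each i in [0,8]:
  i=0: ✓ (all of [1,2])
  i=1: ✓ (all of [2,3])
  i=2: ✓ (all of [3,4])
  i=3: ✗ (fails at j=5)
  i=4: ✗ (fails at j=5)
  i=5: ✗ (fails at j=6)
  i=6: ✗ (fails at j=7)
  i=7: ✗ (fails at j=9)
  i=8: ✗ (fails at j=9)

0, 1, 2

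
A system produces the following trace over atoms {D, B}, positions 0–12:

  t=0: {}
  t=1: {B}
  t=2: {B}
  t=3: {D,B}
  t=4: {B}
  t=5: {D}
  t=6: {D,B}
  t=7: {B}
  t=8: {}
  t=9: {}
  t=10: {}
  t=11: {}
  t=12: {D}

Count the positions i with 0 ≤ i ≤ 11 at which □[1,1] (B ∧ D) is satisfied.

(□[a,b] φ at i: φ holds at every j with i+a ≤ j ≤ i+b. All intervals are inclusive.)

Evaluate at each i in [0,11]:
  i=0: ✗ (fails at j=1)
  i=1: ✗ (fails at j=2)
  i=2: ✓ (all of [3,3])
  i=3: ✗ (fails at j=4)
  i=4: ✗ (fails at j=5)
  i=5: ✓ (all of [6,6])
  i=6: ✗ (fails at j=7)
  i=7: ✗ (fails at j=8)
  i=8: ✗ (fails at j=9)
  i=9: ✗ (fails at j=10)
  i=10: ✗ (fails at j=11)
  i=11: ✗ (fails at j=12)
Positions where it holds: {2, 5} → 2.

2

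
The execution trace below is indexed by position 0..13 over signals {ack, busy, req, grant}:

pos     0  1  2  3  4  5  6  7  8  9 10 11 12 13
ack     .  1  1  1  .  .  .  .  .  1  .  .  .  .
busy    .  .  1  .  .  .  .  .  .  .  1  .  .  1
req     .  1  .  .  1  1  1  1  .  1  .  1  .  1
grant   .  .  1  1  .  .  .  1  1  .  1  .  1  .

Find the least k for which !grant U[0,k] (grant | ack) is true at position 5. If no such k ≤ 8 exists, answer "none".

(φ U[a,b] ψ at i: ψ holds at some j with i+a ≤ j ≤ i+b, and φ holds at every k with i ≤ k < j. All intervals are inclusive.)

Need earliest j ≥ 5 with (grant | ack), and !grant at every k in [5,j-1].
  j=5: rhs fails.
  j=6: rhs fails.
  j=7: rhs holds; lhs holds on [5,6]. k = 2.

2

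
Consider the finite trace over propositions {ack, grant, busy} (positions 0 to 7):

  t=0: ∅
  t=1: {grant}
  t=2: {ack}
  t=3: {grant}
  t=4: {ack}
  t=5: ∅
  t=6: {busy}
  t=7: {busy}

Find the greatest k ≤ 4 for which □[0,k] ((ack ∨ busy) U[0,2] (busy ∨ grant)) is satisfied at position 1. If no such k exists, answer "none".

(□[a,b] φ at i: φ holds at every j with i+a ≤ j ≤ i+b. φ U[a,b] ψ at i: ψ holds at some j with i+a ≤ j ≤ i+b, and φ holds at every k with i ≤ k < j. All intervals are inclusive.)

((ack ∨ busy) U[0,2] (busy ∨ grant)) must hold from j=1 onward; find where it first fails.
  j=1: holds
  j=2: holds
  j=3: holds
  j=4: fails
Holds on [1,3], so largest k = 2.

2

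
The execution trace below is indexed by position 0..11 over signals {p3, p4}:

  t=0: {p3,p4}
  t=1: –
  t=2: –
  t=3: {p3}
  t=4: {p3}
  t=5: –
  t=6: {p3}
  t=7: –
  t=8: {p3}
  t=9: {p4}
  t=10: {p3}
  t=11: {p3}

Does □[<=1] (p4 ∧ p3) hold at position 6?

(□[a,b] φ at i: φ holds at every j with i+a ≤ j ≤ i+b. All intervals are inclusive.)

No

Check (p4 ∧ p3) at every j in [6,7]:
  j=6: false
  j=7: false
Fails at j=6 → formula fails.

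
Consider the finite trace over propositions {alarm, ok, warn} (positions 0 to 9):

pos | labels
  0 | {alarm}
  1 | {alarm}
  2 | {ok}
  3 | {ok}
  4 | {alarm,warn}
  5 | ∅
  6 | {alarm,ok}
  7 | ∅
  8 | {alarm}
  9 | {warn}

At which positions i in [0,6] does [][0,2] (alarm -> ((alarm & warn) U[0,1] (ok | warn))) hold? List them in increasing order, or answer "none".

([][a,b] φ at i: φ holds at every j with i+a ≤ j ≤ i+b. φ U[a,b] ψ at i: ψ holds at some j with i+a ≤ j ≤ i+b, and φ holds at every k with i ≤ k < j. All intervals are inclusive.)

2, 3, 4, 5

Evaluate at each i in [0,6]:
  i=0: ✗ (fails at j=0)
  i=1: ✗ (fails at j=1)
  i=2: ✓ (all of [2,4])
  i=3: ✓ (all of [3,5])
  i=4: ✓ (all of [4,6])
  i=5: ✓ (all of [5,7])
  i=6: ✗ (fails at j=8)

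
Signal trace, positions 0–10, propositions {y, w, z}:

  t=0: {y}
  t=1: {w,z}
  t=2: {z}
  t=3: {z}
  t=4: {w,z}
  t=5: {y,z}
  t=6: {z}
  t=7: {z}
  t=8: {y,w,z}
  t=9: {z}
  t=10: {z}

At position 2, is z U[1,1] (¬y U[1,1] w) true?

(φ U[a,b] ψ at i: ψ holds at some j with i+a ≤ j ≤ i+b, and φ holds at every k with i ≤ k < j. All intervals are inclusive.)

True

Need some j in [3,3] with (¬y U[1,1] w), and z at every k in [2,j-1].
  j=3: (¬y U[1,1] w) holds; z holds at every k in [2,2] → satisfied.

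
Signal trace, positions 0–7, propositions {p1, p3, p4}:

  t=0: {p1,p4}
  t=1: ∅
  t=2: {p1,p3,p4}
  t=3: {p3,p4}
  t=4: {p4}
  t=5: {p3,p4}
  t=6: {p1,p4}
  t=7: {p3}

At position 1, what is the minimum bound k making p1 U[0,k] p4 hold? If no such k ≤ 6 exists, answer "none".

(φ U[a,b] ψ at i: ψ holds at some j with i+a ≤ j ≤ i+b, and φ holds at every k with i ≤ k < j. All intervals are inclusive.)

Need earliest j ≥ 1 with p4, and p1 at every k in [1,j-1].
  j=1: rhs fails.
  j=2: rhs holds but lhs fails at k=1.
  j=3: rhs holds but lhs fails at k=1.
  j=4: rhs holds but lhs fails at k=1.
  j=5: rhs holds but lhs fails at k=1.
  j=6: rhs holds but lhs fails at k=1.
  j=7: rhs fails.
No witness within the range → none.

none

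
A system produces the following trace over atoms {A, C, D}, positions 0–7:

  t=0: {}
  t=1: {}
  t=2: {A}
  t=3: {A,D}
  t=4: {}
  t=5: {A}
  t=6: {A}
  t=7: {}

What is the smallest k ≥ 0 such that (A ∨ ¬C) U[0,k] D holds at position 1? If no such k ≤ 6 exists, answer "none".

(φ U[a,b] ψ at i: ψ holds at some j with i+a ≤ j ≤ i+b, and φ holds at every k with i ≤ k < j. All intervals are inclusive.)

2

Need earliest j ≥ 1 with D, and (A ∨ ¬C) at every k in [1,j-1].
  j=1: rhs fails.
  j=2: rhs fails.
  j=3: rhs holds; lhs holds on [1,2]. k = 2.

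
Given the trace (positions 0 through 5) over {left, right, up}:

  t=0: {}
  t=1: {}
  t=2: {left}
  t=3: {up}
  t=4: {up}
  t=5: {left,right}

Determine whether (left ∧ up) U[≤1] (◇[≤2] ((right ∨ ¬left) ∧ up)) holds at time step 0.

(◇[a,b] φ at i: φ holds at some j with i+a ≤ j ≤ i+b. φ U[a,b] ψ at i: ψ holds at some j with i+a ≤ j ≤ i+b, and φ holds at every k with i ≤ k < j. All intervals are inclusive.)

Does not hold

Need some j in [0,1] with ◇[≤2] ((right ∨ ¬left) ∧ up), and (left ∧ up) at every k in [0,j-1].
  j=0: ◇[≤2] ((right ∨ ¬left) ∧ up) — fails (none in [0,2]).
  j=1: ◇[≤2] ((right ∨ ¬left) ∧ up) holds, but (left ∧ up) fails at k=0 → not this j.
No j in the window works → until fails.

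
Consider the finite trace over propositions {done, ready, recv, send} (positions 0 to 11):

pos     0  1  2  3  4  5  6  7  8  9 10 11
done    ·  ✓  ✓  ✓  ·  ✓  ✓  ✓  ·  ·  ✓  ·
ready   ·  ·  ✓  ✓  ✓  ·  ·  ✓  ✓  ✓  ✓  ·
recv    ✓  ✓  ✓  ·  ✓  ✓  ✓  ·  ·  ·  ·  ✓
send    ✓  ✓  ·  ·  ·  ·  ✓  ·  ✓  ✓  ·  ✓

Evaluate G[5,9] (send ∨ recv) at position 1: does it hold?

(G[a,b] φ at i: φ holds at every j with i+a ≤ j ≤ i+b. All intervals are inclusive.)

Check (send ∨ recv) at every j in [6,10]:
  j=6: true
  j=7: false
  j=8: true
  j=9: true
  j=10: false
Fails at j=7 → formula fails.

False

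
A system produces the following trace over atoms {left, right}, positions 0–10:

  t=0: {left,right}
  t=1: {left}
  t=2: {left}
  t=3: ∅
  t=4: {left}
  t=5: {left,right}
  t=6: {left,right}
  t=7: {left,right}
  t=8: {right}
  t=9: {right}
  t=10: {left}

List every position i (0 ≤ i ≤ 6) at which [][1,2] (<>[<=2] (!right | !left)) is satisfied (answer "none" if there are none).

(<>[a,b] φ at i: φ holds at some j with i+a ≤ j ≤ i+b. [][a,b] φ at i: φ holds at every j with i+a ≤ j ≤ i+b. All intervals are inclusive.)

0, 1, 2, 5, 6

Evaluate at each i in [0,6]:
  i=0: ✓ (all of [1,2])
  i=1: ✓ (all of [2,3])
  i=2: ✓ (all of [3,4])
  i=3: ✗ (fails at j=5)
  i=4: ✗ (fails at j=5)
  i=5: ✓ (all of [6,7])
  i=6: ✓ (all of [7,8])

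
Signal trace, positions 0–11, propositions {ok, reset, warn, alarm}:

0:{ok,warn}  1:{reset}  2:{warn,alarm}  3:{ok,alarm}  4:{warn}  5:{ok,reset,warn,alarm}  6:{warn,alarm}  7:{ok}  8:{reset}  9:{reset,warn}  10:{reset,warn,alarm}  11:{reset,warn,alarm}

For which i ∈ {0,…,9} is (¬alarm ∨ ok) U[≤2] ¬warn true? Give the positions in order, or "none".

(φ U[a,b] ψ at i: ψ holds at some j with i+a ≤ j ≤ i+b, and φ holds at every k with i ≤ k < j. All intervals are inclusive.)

0, 1, 3, 7, 8

Evaluate at each i in [0,9]:
  i=0: ✓ (rhs at j=1; lhs holds on [0,0])
  i=1: ✓ (rhs at j=1)
  i=2: ✗ (lhs fails at k=2 before rhs at j=3)
  i=3: ✓ (rhs at j=3)
  i=4: ✗ (no rhs in [4,6])
  i=5: ✗ (lhs fails at k=6 before rhs at j=7)
  i=6: ✗ (lhs fails at k=6 before rhs at j=7)
  i=7: ✓ (rhs at j=7)
  i=8: ✓ (rhs at j=8)
  i=9: ✗ (no rhs in [9,11])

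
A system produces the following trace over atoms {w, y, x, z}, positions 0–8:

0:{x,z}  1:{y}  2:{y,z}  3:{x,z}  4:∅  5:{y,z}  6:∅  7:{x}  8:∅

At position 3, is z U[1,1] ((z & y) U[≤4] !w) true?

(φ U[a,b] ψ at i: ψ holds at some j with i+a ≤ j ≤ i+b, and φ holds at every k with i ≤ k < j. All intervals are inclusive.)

True

Need some j in [4,4] with ((z & y) U[≤4] !w), and z at every k in [3,j-1].
  j=4: ((z & y) U[≤4] !w) holds; z holds at every k in [3,3] → satisfied.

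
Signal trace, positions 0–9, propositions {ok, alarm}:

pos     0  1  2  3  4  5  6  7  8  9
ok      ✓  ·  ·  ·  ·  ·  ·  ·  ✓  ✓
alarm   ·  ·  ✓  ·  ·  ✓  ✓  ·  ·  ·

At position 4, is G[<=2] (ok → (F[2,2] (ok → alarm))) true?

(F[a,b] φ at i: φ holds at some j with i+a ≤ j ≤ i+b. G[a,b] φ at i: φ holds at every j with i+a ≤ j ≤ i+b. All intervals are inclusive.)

Holds

Check (ok → (F[2,2] (ok → alarm))) at every j in [4,6]:
  j=4: antecedent false → ✓
  j=5: antecedent false → ✓
  j=6: antecedent false → ✓
All positions satisfy it → formula holds.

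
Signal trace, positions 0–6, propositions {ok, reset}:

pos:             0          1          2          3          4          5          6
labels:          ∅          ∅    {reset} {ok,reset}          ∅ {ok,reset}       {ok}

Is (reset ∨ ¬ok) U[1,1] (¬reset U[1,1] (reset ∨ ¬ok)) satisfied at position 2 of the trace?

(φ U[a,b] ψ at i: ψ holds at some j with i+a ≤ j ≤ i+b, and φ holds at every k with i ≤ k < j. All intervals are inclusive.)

Does not hold

Need some j in [3,3] with (¬reset U[1,1] (reset ∨ ¬ok)), and (reset ∨ ¬ok) at every k in [2,j-1].
  j=3: (¬reset U[1,1] (reset ∨ ¬ok)) — fails.
No j in the window works → until fails.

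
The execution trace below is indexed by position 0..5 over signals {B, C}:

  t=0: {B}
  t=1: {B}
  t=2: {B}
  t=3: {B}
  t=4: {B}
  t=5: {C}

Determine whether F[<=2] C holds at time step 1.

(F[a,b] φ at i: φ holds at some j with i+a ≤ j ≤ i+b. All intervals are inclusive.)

No

Check C at each j in [1,3]:
  j=1: false
  j=2: false
  j=3: false
No position in the window satisfies it → formula fails.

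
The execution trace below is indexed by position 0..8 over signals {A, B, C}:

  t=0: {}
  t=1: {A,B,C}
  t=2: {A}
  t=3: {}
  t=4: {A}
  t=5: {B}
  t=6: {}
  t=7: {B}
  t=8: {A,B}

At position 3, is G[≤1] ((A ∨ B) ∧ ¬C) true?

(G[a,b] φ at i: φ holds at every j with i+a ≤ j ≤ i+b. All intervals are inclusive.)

False

Check ((A ∨ B) ∧ ¬C) at every j in [3,4]:
  j=3: false
  j=4: true
Fails at j=3 → formula fails.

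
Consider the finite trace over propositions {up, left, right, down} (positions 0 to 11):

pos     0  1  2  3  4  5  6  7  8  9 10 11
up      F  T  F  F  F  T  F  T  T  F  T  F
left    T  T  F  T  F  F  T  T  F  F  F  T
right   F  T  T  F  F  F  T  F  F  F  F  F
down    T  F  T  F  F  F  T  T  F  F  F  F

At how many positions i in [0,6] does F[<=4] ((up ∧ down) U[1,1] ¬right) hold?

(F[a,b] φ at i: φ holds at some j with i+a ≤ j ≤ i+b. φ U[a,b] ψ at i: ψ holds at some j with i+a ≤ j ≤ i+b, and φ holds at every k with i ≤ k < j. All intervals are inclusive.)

Evaluate at each i in [0,6]:
  i=0: ✗ (none in [0,4])
  i=1: ✗ (none in [1,5])
  i=2: ✗ (none in [2,6])
  i=3: ✓ (witness j=7)
  i=4: ✓ (witness j=7)
  i=5: ✓ (witness j=7)
  i=6: ✓ (witness j=7)
Positions where it holds: {3, 4, 5, 6} → 4.

4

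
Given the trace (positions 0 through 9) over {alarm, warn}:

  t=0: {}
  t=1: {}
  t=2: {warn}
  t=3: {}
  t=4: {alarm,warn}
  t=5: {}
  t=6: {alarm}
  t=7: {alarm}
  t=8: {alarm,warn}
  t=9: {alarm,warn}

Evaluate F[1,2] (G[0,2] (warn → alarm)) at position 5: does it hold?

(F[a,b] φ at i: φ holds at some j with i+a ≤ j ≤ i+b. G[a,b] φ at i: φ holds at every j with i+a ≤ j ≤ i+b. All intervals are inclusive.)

True

Check G[0,2] (warn → alarm) at each j in [6,7]:
  j=6: holds on [6,8]
  j=7: holds on [7,9]
Found at j=6 → formula holds.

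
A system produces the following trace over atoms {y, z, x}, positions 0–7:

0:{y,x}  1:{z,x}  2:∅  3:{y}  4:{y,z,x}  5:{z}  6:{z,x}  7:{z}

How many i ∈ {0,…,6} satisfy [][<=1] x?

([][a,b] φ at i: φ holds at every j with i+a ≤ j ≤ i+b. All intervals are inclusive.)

1

Evaluate at each i in [0,6]:
  i=0: ✓ (all of [0,1])
  i=1: ✗ (fails at j=2)
  i=2: ✗ (fails at j=2)
  i=3: ✗ (fails at j=3)
  i=4: ✗ (fails at j=5)
  i=5: ✗ (fails at j=5)
  i=6: ✗ (fails at j=7)
Positions where it holds: {0} → 1.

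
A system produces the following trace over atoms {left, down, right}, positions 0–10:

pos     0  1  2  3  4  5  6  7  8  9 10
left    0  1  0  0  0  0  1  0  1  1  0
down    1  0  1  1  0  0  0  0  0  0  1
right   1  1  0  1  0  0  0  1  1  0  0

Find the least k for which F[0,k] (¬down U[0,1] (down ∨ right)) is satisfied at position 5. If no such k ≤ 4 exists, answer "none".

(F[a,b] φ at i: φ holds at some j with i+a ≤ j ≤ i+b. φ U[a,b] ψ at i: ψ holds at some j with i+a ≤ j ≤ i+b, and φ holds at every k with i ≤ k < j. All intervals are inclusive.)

Scan j = 5,6,… for (¬down U[0,1] (down ∨ right)):
  j=5: fails
  j=6: holds
First hit at j=6, so smallest k = 6-5 = 1.

1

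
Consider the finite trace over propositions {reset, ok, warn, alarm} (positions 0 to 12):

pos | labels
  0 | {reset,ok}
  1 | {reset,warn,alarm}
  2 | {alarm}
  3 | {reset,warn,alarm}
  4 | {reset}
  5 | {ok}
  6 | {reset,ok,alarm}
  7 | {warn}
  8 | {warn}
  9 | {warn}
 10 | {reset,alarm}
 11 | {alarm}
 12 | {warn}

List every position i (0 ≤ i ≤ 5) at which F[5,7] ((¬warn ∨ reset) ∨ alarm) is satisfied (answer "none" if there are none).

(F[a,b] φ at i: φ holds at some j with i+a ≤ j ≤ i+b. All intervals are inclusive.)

Evaluate at each i in [0,5]:
  i=0: ✓ (witness j=5)
  i=1: ✓ (witness j=6)
  i=2: ✗ (none in [7,9])
  i=3: ✓ (witness j=10)
  i=4: ✓ (witness j=10)
  i=5: ✓ (witness j=10)

0, 1, 3, 4, 5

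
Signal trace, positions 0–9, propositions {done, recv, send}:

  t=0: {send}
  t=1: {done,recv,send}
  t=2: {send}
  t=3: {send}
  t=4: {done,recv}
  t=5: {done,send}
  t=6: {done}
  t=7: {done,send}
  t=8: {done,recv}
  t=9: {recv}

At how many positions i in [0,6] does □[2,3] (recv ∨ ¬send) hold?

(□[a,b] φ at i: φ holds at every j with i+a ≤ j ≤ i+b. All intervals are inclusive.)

Evaluate at each i in [0,6]:
  i=0: ✗ (fails at j=2)
  i=1: ✗ (fails at j=3)
  i=2: ✗ (fails at j=5)
  i=3: ✗ (fails at j=5)
  i=4: ✗ (fails at j=7)
  i=5: ✗ (fails at j=7)
  i=6: ✓ (all of [8,9])
Positions where it holds: {6} → 1.

1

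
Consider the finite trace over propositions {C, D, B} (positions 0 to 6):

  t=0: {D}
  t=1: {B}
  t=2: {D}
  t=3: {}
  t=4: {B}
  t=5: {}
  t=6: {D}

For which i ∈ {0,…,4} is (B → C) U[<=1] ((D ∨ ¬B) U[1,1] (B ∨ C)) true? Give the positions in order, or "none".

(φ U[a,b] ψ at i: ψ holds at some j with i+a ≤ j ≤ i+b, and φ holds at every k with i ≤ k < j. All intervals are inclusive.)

Evaluate at each i in [0,4]:
  i=0: ✓ (rhs at j=0)
  i=1: ✗ (no rhs in [1,2])
  i=2: ✓ (rhs at j=3; lhs holds on [2,2])
  i=3: ✓ (rhs at j=3)
  i=4: ✗ (no rhs in [4,5])

0, 2, 3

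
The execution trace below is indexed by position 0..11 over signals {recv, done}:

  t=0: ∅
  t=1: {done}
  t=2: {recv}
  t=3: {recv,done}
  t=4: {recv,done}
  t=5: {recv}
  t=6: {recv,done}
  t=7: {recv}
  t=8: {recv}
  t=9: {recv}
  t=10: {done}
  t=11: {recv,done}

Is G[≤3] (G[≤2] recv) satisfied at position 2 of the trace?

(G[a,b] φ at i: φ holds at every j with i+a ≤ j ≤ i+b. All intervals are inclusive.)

Check G[≤2] recv at every j in [2,5]:
  j=2: holds on [2,4]
  j=3: holds on [3,5]
  j=4: holds on [4,6]
  j=5: holds on [5,7]
All positions satisfy it → formula holds.

Yes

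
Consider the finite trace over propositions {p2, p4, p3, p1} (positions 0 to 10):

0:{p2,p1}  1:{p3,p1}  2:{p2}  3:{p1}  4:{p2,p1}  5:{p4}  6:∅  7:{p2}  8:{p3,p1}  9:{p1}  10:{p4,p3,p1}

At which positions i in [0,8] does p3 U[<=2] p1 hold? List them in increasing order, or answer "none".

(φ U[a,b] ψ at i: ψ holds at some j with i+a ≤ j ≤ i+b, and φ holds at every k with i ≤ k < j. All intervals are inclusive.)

0, 1, 3, 4, 8

Evaluate at each i in [0,8]:
  i=0: ✓ (rhs at j=0)
  i=1: ✓ (rhs at j=1)
  i=2: ✗ (lhs fails at k=2 before rhs at j=3)
  i=3: ✓ (rhs at j=3)
  i=4: ✓ (rhs at j=4)
  i=5: ✗ (no rhs in [5,7])
  i=6: ✗ (lhs fails at k=6 before rhs at j=8)
  i=7: ✗ (lhs fails at k=7 before rhs at j=8)
  i=8: ✓ (rhs at j=8)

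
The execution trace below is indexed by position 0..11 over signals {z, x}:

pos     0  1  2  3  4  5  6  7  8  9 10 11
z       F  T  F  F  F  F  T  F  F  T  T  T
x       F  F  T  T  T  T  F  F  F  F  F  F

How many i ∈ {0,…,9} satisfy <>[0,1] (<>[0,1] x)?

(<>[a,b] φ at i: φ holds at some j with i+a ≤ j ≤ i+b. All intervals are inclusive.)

6

Evaluate at each i in [0,9]:
  i=0: ✓ (witness j=1)
  i=1: ✓ (witness j=1)
  i=2: ✓ (witness j=2)
  i=3: ✓ (witness j=3)
  i=4: ✓ (witness j=4)
  i=5: ✓ (witness j=5)
  i=6: ✗ (none in [6,7])
  i=7: ✗ (none in [7,8])
  i=8: ✗ (none in [8,9])
  i=9: ✗ (none in [9,10])
Positions where it holds: {0, 1, 2, 3, 4, 5} → 6.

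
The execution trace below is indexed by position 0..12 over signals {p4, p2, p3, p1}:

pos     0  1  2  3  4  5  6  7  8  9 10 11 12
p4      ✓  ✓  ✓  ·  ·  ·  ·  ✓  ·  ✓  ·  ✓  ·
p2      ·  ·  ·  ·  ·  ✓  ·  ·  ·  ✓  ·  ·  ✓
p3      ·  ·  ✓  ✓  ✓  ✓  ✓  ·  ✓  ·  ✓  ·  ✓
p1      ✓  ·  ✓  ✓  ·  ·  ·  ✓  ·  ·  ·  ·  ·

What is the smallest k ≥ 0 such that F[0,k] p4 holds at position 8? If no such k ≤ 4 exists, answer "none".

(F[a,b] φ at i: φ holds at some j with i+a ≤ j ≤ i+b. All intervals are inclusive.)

1

Scan j = 8,9,… for p4:
  j=8: fails
  j=9: holds
First hit at j=9, so smallest k = 9-8 = 1.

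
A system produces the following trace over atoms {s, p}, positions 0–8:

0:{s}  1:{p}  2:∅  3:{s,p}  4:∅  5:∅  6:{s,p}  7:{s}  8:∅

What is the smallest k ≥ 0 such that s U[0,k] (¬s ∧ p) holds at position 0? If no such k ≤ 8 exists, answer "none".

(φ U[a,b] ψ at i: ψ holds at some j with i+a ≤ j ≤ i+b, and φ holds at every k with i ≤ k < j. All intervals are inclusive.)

Need earliest j ≥ 0 with (¬s ∧ p), and s at every k in [0,j-1].
  j=0: rhs fails.
  j=1: rhs holds; lhs holds on [0,0]. k = 1.

1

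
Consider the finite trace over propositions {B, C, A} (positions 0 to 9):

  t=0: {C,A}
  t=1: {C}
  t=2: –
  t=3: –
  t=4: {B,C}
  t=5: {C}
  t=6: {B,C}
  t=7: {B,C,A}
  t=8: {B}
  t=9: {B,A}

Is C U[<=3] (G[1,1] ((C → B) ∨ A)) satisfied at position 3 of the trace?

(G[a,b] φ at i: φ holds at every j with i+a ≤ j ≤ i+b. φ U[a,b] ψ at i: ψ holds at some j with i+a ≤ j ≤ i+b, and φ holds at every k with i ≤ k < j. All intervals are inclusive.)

Need some j in [3,6] with G[1,1] ((C → B) ∨ A), and C at every k in [3,j-1].
  j=3: G[1,1] ((C → B) ∨ A) holds; no prefix to check → satisfied.

Holds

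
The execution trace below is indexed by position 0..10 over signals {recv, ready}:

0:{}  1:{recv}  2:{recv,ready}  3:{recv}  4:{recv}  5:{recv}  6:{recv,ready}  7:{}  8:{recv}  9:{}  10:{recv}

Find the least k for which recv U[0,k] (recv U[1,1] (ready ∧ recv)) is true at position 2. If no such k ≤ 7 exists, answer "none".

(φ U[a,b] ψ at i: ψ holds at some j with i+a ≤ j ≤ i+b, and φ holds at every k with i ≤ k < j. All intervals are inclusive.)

3

Need earliest j ≥ 2 with (recv U[1,1] (ready ∧ recv)), and recv at every k in [2,j-1].
  j=2: rhs fails.
  j=3: rhs fails.
  j=4: rhs fails.
  j=5: rhs holds; lhs holds on [2,4]. k = 3.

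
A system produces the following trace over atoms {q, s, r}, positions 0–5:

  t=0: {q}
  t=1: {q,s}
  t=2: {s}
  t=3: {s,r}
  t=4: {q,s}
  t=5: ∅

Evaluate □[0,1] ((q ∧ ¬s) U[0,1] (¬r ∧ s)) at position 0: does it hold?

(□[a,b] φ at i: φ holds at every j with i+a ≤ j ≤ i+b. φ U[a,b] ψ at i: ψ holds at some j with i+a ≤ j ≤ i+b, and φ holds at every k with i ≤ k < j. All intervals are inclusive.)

Yes

Check ((q ∧ ¬s) U[0,1] (¬r ∧ s)) at every j in [0,1]:
  j=0: holds
  j=1: holds
All positions satisfy it → formula holds.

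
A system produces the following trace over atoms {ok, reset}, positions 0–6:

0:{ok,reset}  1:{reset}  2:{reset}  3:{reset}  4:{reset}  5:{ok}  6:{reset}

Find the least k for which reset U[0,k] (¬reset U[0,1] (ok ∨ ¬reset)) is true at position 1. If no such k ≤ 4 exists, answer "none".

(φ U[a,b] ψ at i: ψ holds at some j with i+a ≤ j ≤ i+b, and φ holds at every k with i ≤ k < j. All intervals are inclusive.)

Need earliest j ≥ 1 with (¬reset U[0,1] (ok ∨ ¬reset)), and reset at every k in [1,j-1].
  j=1: rhs fails.
  j=2: rhs fails.
  j=3: rhs fails.
  j=4: rhs fails.
  j=5: rhs holds; lhs holds on [1,4]. k = 4.

4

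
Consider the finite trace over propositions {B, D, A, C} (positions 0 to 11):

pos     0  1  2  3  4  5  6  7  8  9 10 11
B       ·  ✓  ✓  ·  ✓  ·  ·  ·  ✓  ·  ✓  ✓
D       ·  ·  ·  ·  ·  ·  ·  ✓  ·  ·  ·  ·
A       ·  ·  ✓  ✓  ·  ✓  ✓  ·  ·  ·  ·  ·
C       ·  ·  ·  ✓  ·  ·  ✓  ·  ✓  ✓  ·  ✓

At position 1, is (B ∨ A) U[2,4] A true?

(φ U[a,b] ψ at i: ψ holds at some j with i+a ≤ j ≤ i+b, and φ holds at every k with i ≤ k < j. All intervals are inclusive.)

True

Need some j in [3,5] with A, and (B ∨ A) at every k in [1,j-1].
  j=3: A holds; (B ∨ A) holds at every k in [1,2] → satisfied.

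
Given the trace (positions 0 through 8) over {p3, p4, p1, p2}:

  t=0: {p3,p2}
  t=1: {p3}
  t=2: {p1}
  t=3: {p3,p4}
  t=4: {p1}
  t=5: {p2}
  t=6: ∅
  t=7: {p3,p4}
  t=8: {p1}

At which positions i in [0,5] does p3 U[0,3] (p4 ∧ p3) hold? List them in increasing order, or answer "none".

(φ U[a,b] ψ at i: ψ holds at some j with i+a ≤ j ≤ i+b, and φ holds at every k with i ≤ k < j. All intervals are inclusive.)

Evaluate at each i in [0,5]:
  i=0: ✗ (lhs fails at k=2 before rhs at j=3)
  i=1: ✗ (lhs fails at k=2 before rhs at j=3)
  i=2: ✗ (lhs fails at k=2 before rhs at j=3)
  i=3: ✓ (rhs at j=3)
  i=4: ✗ (lhs fails at k=4 before rhs at j=7)
  i=5: ✗ (lhs fails at k=5 before rhs at j=7)

3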